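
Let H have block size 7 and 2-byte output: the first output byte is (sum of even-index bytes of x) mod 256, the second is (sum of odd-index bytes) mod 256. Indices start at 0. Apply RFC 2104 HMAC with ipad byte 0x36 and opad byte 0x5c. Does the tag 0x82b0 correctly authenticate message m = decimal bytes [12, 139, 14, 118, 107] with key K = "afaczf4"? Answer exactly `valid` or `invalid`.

Key "afaczf4" = 61 66 61 63 7a 66 34 is exactly B = 7 bytes: K' = 61 66 61 63 7a 66 34.
K' ⊕ ipad = 57 50 57 55 4c 50 02; K' ⊕ opad = 3d 3a 3d 3f 26 3a 68.
Inner hash: even-index sum = 509 mod 256 = 253; odd-index sum = 378 mod 256 = 122 → fd 7a.
Outer hash (recomputed tag): even-index sum = 386 mod 256 = 130; odd-index sum = 432 mod 256 = 176 → 82 b0.
Recomputed tag = 82b0; claimed = 82b0 → match.

valid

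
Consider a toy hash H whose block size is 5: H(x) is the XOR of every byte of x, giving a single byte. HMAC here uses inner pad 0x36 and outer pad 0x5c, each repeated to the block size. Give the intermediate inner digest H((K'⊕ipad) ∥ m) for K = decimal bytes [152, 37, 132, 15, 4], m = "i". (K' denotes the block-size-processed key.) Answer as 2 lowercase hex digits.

6d

Key decimal bytes [152, 37, 132, 15, 4] = 98 25 84 0f 04 is exactly B = 5 bytes: K' = 98 25 84 0f 04.
K' ⊕ ipad = ae 13 b2 39 32.
Inner input = ae 13 b2 39 32 ∥ 69.
Inner hash: XOR ae⊕13⊕b2⊕39⊕32⊕69 = 6d.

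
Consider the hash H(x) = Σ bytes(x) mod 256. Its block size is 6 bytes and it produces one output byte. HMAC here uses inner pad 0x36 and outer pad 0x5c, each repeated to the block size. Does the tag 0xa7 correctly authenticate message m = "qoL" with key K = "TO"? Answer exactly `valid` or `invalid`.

invalid

Key "TO" = 54 4f is 2 bytes ≤ B = 6; zero-pad to 6 bytes: K' = 54 4f 00 00 00 00.
K' ⊕ ipad = 62 79 36 36 36 36; K' ⊕ opad = 08 13 5c 5c 5c 5c.
Inner hash: sum = 98+121+54+54+54+54+113+111+76 = 735; mod 256 = 223 → df.
Outer hash (recomputed tag): sum = 8+19+92+92+92+92+223 = 618; mod 256 = 106 → 6a.
Recomputed tag = 6a; claimed = a7 → mismatch.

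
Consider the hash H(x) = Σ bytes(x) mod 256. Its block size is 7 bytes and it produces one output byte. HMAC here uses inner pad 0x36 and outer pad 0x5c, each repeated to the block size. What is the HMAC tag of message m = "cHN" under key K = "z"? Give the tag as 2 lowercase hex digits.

d7

Key "z" = 7a is 1 byte ≤ B = 7; zero-pad to 7 bytes: K' = 7a 00 00 00 00 00 00.
K' ⊕ ipad = 4c 36 36 36 36 36 36.  K' ⊕ opad = 26 5c 5c 5c 5c 5c 5c.
Inner input = (K'⊕ipad) ∥ m = 4c 36 36 36 36 36 36 ∥ 63 48 4e.
Inner hash: sum = 76+54+54+54+54+54+54+99+72+78 = 649; mod 256 = 137 → 89.
Outer input = (K'⊕opad) ∥ inner = 26 5c 5c 5c 5c 5c 5c ∥ 89.
Outer hash (tag): sum = 38+92+92+92+92+92+92+137 = 727; mod 256 = 215 → d7.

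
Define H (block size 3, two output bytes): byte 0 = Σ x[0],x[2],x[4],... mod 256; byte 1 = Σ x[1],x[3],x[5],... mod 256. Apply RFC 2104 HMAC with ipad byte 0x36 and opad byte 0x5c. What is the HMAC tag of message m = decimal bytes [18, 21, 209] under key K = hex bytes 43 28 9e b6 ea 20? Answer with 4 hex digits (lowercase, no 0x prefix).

Key hex bytes 43 28 9e b6 ea 20 is 6 bytes > B = 3, so hash it first: H(key) = cb fe, then zero-pad to 3 bytes: K' = cb fe 00.
K' ⊕ ipad = fd c8 36.  K' ⊕ opad = 97 a2 5c.
Inner input = (K'⊕ipad) ∥ m = fd c8 36 ∥ 12 15 d1.
Inner hash: even-index sum = 328 mod 256 = 72; odd-index sum = 427 mod 256 = 171 → 48 ab.
Outer input = (K'⊕opad) ∥ inner = 97 a2 5c ∥ 48 ab.
Outer hash (tag): even-index sum = 414 mod 256 = 158; odd-index sum = 234 mod 256 = 234 → 9e ea.

9eea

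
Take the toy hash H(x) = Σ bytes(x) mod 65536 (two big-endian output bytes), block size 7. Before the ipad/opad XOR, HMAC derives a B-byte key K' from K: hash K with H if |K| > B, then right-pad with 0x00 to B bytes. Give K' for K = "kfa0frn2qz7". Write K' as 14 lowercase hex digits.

03fc0000000000

|K| = 11 > B = 7, so first hash the key.
H(K): sum = 107+102+97+48+102+114+110+50+113+122+55 = 1020 → 03 fc.
Zero-pad H(K) = 03 fc to 7 bytes: K' = 03 fc 00 00 00 00 00.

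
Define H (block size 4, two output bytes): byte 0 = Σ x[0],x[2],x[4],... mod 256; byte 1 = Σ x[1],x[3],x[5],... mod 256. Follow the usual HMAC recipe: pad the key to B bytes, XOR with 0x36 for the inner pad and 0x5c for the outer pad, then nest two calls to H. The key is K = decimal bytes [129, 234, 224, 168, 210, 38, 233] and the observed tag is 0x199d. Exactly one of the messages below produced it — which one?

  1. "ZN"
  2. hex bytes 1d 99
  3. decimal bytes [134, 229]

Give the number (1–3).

Key decimal bytes [129, 234, 224, 168, 210, 38, 233] = 81 ea e0 a8 d2 26 e9 is 7 bytes > B = 4, so hash it first: H(key) = 1c b8, then zero-pad to 4 bytes: K' = 1c b8 00 00.
K' ⊕ ipad = 2a 8e 36 36; K' ⊕ opad = 40 e4 5c 5c.
m1: inner = H(2a 8e 36 36 5a 4e) = ba 12; tag = H(40 e4 5c 5c ba 12) = 5652
m2: inner = H(2a 8e 36 36 1d 99) = 7d 5d; tag = H(40 e4 5c 5c 7d 5d) = 199d ← matches
m3: inner = H(2a 8e 36 36 86 e5) = e6 a9; tag = H(40 e4 5c 5c e6 a9) = 82e9

2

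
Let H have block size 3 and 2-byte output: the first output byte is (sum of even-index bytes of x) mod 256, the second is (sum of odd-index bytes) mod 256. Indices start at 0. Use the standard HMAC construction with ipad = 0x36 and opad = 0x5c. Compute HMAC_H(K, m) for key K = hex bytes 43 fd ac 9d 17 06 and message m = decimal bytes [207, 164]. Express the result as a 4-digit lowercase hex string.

Key hex bytes 43 fd ac 9d 17 06 is 6 bytes > B = 3, so hash it first: H(key) = 06 a0, then zero-pad to 3 bytes: K' = 06 a0 00.
K' ⊕ ipad = 30 96 36.  K' ⊕ opad = 5a fc 5c.
Inner input = (K'⊕ipad) ∥ m = 30 96 36 ∥ cf a4.
Inner hash: even-index sum = 266 mod 256 = 10; odd-index sum = 357 mod 256 = 101 → 0a 65.
Outer input = (K'⊕opad) ∥ inner = 5a fc 5c ∥ 0a 65.
Outer hash (tag): even-index sum = 283 mod 256 = 27; odd-index sum = 262 mod 256 = 6 → 1b 06.

1b06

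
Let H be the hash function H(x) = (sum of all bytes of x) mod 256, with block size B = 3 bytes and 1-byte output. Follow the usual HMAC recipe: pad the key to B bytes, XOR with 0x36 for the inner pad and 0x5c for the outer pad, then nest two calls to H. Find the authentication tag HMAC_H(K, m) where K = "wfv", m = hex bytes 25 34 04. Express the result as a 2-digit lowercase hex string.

bd

Key "wfv" = 77 66 76 is exactly B = 3 bytes: K' = 77 66 76.
K' ⊕ ipad = 41 50 40.  K' ⊕ opad = 2b 3a 2a.
Inner input = (K'⊕ipad) ∥ m = 41 50 40 ∥ 25 34 04.
Inner hash: sum = 65+80+64+37+52+4 = 302; mod 256 = 46 → 2e.
Outer input = (K'⊕opad) ∥ inner = 2b 3a 2a ∥ 2e.
Outer hash (tag): sum = 43+58+42+46 = 189 → bd.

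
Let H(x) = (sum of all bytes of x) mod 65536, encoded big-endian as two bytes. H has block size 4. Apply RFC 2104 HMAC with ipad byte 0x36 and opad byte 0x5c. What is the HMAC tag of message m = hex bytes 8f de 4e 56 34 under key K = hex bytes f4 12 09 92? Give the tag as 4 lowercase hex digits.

022b

Key hex bytes f4 12 09 92 is exactly B = 4 bytes: K' = f4 12 09 92.
K' ⊕ ipad = c2 24 3f a4.  K' ⊕ opad = a8 4e 55 ce.
Inner input = (K'⊕ipad) ∥ m = c2 24 3f a4 ∥ 8f de 4e 56 34.
Inner hash: sum = 194+36+63+164+143+222+78+86+52 = 1038 → 04 0e.
Outer input = (K'⊕opad) ∥ inner = a8 4e 55 ce ∥ 04 0e.
Outer hash (tag): sum = 168+78+85+206+4+14 = 555 → 02 2b.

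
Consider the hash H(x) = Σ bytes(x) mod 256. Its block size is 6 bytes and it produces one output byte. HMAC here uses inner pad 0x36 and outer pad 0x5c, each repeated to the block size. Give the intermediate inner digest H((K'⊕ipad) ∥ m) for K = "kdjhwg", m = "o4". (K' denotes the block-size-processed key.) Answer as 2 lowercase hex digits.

Key "kdjhwg" = 6b 64 6a 68 77 67 is exactly B = 6 bytes: K' = 6b 64 6a 68 77 67.
K' ⊕ ipad = 5d 52 5c 5e 41 51.
Inner input = 5d 52 5c 5e 41 51 ∥ 6f 34.
Inner hash: sum = 93+82+92+94+65+81+111+52 = 670; mod 256 = 158 → 9e.

9e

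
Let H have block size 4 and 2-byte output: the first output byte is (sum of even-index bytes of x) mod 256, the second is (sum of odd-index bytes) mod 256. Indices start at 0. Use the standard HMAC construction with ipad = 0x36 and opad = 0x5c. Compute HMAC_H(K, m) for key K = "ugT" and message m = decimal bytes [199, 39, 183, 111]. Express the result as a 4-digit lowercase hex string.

Key "ugT" = 75 67 54 is 3 bytes ≤ B = 4; zero-pad to 4 bytes: K' = 75 67 54 00.
K' ⊕ ipad = 43 51 62 36.  K' ⊕ opad = 29 3b 08 5c.
Inner input = (K'⊕ipad) ∥ m = 43 51 62 36 ∥ c7 27 b7 6f.
Inner hash: even-index sum = 547 mod 256 = 35; odd-index sum = 285 mod 256 = 29 → 23 1d.
Outer input = (K'⊕opad) ∥ inner = 29 3b 08 5c ∥ 23 1d.
Outer hash (tag): even-index sum = 84 mod 256 = 84; odd-index sum = 180 mod 256 = 180 → 54 b4.

54b4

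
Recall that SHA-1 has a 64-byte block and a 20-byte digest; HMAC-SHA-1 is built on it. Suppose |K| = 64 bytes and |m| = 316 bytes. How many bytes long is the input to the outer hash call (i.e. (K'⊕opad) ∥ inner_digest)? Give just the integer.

84

Key is 64 ≤ 64 bytes, zero-padded: |K'| = 64.
Outer input = (K'⊕opad) ∥ H(inner) → 64 + 20 = 84 bytes.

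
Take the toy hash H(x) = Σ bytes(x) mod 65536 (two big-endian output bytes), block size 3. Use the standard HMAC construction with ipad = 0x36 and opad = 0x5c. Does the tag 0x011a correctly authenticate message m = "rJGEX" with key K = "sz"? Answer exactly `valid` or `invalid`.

Key "sz" = 73 7a is 2 bytes ≤ B = 3; zero-pad to 3 bytes: K' = 73 7a 00.
K' ⊕ ipad = 45 4c 36; K' ⊕ opad = 2f 26 5c.
Inner hash: sum = 69+76+54+114+74+71+69+88 = 615 → 02 67.
Outer hash (recomputed tag): sum = 47+38+92+2+103 = 282 → 01 1a.
Recomputed tag = 011a; claimed = 011a → match.

valid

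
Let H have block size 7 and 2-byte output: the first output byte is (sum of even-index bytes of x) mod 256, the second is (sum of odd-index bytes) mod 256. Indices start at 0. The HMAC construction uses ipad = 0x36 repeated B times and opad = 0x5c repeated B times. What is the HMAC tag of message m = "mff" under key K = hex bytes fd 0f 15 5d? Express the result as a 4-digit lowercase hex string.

4f70

Key hex bytes fd 0f 15 5d is 4 bytes ≤ B = 7; zero-pad to 7 bytes: K' = fd 0f 15 5d 00 00 00.
K' ⊕ ipad = cb 39 23 6b 36 36 36.  K' ⊕ opad = a1 53 49 01 5c 5c 5c.
Inner input = (K'⊕ipad) ∥ m = cb 39 23 6b 36 36 36 ∥ 6d 66 66.
Inner hash: even-index sum = 448 mod 256 = 192; odd-index sum = 429 mod 256 = 173 → c0 ad.
Outer input = (K'⊕opad) ∥ inner = a1 53 49 01 5c 5c 5c ∥ c0 ad.
Outer hash (tag): even-index sum = 591 mod 256 = 79; odd-index sum = 368 mod 256 = 112 → 4f 70.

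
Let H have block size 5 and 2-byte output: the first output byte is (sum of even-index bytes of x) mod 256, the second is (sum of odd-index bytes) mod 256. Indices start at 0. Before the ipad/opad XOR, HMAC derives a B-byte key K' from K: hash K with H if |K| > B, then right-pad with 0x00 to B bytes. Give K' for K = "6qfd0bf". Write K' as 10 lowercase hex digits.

3237000000

|K| = 7 > B = 5, so first hash the key.
H(K): even-index sum = 306 mod 256 = 50; odd-index sum = 311 mod 256 = 55 → 32 37.
Zero-pad H(K) = 32 37 to 5 bytes: K' = 32 37 00 00 00.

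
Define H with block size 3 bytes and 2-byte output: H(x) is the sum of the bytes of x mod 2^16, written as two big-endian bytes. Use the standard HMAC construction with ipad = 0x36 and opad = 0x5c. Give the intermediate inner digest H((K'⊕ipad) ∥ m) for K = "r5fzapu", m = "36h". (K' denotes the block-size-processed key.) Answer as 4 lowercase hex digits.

0236

Key "r5fzapu" = 72 35 66 7a 61 70 75 is 7 bytes > B = 3, so hash it first: H(key) = 02 cd, then zero-pad to 3 bytes: K' = 02 cd 00.
K' ⊕ ipad = 34 fb 36.
Inner input = 34 fb 36 ∥ 33 36 68.
Inner hash: sum = 52+251+54+51+54+104 = 566 → 02 36.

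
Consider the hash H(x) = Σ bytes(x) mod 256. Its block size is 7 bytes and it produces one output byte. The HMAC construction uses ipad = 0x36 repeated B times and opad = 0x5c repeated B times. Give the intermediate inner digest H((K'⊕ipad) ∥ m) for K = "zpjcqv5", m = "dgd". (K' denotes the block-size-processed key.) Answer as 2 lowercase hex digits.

Key "zpjcqv5" = 7a 70 6a 63 71 76 35 is exactly B = 7 bytes: K' = 7a 70 6a 63 71 76 35.
K' ⊕ ipad = 4c 46 5c 55 47 40 03.
Inner input = 4c 46 5c 55 47 40 03 ∥ 64 67 64.
Inner hash: sum = 76+70+92+85+71+64+3+100+103+100 = 764; mod 256 = 252 → fc.

fc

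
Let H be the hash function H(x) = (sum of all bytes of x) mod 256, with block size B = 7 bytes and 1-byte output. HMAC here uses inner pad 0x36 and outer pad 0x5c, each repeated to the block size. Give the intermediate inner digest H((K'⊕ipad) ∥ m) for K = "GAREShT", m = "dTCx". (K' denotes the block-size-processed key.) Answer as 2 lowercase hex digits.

57

Key "GAREShT" = 47 41 52 45 53 68 54 is exactly B = 7 bytes: K' = 47 41 52 45 53 68 54.
K' ⊕ ipad = 71 77 64 73 65 5e 62.
Inner input = 71 77 64 73 65 5e 62 ∥ 64 54 43 78.
Inner hash: sum = 113+119+100+115+101+94+98+100+84+67+120 = 1111; mod 256 = 87 → 57.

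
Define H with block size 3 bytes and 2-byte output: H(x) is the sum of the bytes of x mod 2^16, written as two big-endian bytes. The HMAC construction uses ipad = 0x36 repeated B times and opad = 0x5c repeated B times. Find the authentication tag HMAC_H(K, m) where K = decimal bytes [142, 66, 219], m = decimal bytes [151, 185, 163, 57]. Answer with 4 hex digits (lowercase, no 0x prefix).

Key decimal bytes [142, 66, 219] = 8e 42 db is exactly B = 3 bytes: K' = 8e 42 db.
K' ⊕ ipad = b8 74 ed.  K' ⊕ opad = d2 1e 87.
Inner input = (K'⊕ipad) ∥ m = b8 74 ed ∥ 97 b9 a3 39.
Inner hash: sum = 184+116+237+151+185+163+57 = 1093 → 04 45.
Outer input = (K'⊕opad) ∥ inner = d2 1e 87 ∥ 04 45.
Outer hash (tag): sum = 210+30+135+4+69 = 448 → 01 c0.

01c0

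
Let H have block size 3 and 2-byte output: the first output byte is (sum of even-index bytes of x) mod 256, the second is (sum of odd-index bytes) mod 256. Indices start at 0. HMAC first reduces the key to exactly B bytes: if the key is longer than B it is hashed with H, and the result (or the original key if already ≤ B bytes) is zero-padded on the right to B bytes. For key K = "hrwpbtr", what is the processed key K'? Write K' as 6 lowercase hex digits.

|K| = 7 > B = 3, so first hash the key.
H(K): even-index sum = 435 mod 256 = 179; odd-index sum = 342 mod 256 = 86 → b3 56.
Zero-pad H(K) = b3 56 to 3 bytes: K' = b3 56 00.

b35600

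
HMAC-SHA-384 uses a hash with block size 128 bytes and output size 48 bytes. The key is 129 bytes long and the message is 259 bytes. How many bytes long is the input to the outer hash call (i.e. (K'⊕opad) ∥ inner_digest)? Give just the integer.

Key is 129 > 128 bytes, so it is hashed to 48 bytes then zero-padded to 128: |K'| = 128.
Outer input = (K'⊕opad) ∥ H(inner) → 128 + 48 = 176 bytes.

176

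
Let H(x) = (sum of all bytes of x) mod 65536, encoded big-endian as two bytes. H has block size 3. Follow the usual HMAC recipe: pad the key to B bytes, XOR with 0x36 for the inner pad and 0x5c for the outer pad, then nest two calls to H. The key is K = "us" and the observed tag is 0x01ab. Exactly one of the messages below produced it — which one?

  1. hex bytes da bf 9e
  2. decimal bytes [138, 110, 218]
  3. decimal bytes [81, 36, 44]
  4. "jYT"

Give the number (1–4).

Key "us" = 75 73 is 2 bytes ≤ B = 3; zero-pad to 3 bytes: K' = 75 73 00.
K' ⊕ ipad = 43 45 36; K' ⊕ opad = 29 2f 5c.
m1: inner = H(43 45 36 da bf 9e) = 02 f5; tag = H(29 2f 5c 02 f5) = 01ab ← matches
m2: inner = H(43 45 36 8a 6e da) = 02 90; tag = H(29 2f 5c 02 90) = 0146
m3: inner = H(43 45 36 51 24 2c) = 01 5f; tag = H(29 2f 5c 01 5f) = 0114
m4: inner = H(43 45 36 6a 59 54) = 01 d5; tag = H(29 2f 5c 01 d5) = 018a

1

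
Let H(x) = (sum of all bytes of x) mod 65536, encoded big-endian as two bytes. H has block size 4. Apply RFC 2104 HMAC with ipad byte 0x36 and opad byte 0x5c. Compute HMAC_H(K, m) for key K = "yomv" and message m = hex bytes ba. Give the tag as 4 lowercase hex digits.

Key "yomv" = 79 6f 6d 76 is exactly B = 4 bytes: K' = 79 6f 6d 76.
K' ⊕ ipad = 4f 59 5b 40.  K' ⊕ opad = 25 33 31 2a.
Inner input = (K'⊕ipad) ∥ m = 4f 59 5b 40 ∥ ba.
Inner hash: sum = 79+89+91+64+186 = 509 → 01 fd.
Outer input = (K'⊕opad) ∥ inner = 25 33 31 2a ∥ 01 fd.
Outer hash (tag): sum = 37+51+49+42+1+253 = 433 → 01 b1.

01b1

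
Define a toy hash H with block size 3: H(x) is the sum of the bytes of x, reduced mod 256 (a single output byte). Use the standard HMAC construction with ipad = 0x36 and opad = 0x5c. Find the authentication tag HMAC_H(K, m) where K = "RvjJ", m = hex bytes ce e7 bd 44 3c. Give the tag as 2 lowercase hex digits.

Key "RvjJ" = 52 76 6a 4a is 4 bytes > B = 3, so hash it first: H(key) = 7c, then zero-pad to 3 bytes: K' = 7c 00 00.
K' ⊕ ipad = 4a 36 36.  K' ⊕ opad = 20 5c 5c.
Inner input = (K'⊕ipad) ∥ m = 4a 36 36 ∥ ce e7 bd 44 3c.
Inner hash: sum = 74+54+54+206+231+189+68+60 = 936; mod 256 = 168 → a8.
Outer input = (K'⊕opad) ∥ inner = 20 5c 5c ∥ a8.
Outer hash (tag): sum = 32+92+92+168 = 384; mod 256 = 128 → 80.

80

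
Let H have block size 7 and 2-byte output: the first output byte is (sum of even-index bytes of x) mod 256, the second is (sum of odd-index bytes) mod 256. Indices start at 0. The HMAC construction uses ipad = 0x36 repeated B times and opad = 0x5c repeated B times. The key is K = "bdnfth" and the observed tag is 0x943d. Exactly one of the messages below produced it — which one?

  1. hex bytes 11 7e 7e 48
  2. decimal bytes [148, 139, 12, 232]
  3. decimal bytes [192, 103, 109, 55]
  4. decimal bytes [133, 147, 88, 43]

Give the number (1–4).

Key "bdnfth" = 62 64 6e 66 74 68 is 6 bytes ≤ B = 7; zero-pad to 7 bytes: K' = 62 64 6e 66 74 68 00.
K' ⊕ ipad = 54 52 58 50 42 5e 36; K' ⊕ opad = 3e 38 32 3a 28 34 5c.
m1: inner = H(54 52 58 50 42 5e 36 11 7e 7e 48) = ea 8f; tag = H(3e 38 32 3a 28 34 5c ea 8f) = 8390
m2: inner = H(54 52 58 50 42 5e 36 94 8b 0c e8) = 97 a0; tag = H(3e 38 32 3a 28 34 5c 97 a0) = 943d ← matches
m3: inner = H(54 52 58 50 42 5e 36 c0 67 6d 37) = c2 2d; tag = H(3e 38 32 3a 28 34 5c c2 2d) = 2168
m4: inner = H(54 52 58 50 42 5e 36 85 93 58 2b) = e2 dd; tag = H(3e 38 32 3a 28 34 5c e2 dd) = d188

2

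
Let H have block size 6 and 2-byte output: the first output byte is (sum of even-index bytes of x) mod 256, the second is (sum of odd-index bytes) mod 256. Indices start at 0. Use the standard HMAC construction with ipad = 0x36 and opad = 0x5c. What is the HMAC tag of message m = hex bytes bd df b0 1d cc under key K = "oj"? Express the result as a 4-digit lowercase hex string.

e9b2

Key "oj" = 6f 6a is 2 bytes ≤ B = 6; zero-pad to 6 bytes: K' = 6f 6a 00 00 00 00.
K' ⊕ ipad = 59 5c 36 36 36 36.  K' ⊕ opad = 33 36 5c 5c 5c 5c.
Inner input = (K'⊕ipad) ∥ m = 59 5c 36 36 36 36 ∥ bd df b0 1d cc.
Inner hash: even-index sum = 766 mod 256 = 254; odd-index sum = 452 mod 256 = 196 → fe c4.
Outer input = (K'⊕opad) ∥ inner = 33 36 5c 5c 5c 5c ∥ fe c4.
Outer hash (tag): even-index sum = 489 mod 256 = 233; odd-index sum = 434 mod 256 = 178 → e9 b2.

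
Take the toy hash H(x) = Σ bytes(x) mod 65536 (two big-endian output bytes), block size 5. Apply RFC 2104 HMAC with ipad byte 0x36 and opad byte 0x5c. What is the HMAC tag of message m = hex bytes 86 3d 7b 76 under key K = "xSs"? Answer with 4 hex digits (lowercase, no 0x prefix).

Key "xSs" = 78 53 73 is 3 bytes ≤ B = 5; zero-pad to 5 bytes: K' = 78 53 73 00 00.
K' ⊕ ipad = 4e 65 45 36 36.  K' ⊕ opad = 24 0f 2f 5c 5c.
Inner input = (K'⊕ipad) ∥ m = 4e 65 45 36 36 ∥ 86 3d 7b 76.
Inner hash: sum = 78+101+69+54+54+134+61+123+118 = 792 → 03 18.
Outer input = (K'⊕opad) ∥ inner = 24 0f 2f 5c 5c ∥ 03 18.
Outer hash (tag): sum = 36+15+47+92+92+3+24 = 309 → 01 35.

0135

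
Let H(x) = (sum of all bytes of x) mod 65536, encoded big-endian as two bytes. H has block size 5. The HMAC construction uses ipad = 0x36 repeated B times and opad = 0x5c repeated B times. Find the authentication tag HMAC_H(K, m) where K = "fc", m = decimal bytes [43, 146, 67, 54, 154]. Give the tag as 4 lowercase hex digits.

01a7

Key "fc" = 66 63 is 2 bytes ≤ B = 5; zero-pad to 5 bytes: K' = 66 63 00 00 00.
K' ⊕ ipad = 50 55 36 36 36.  K' ⊕ opad = 3a 3f 5c 5c 5c.
Inner input = (K'⊕ipad) ∥ m = 50 55 36 36 36 ∥ 2b 92 43 36 9a.
Inner hash: sum = 80+85+54+54+54+43+146+67+54+154 = 791 → 03 17.
Outer input = (K'⊕opad) ∥ inner = 3a 3f 5c 5c 5c ∥ 03 17.
Outer hash (tag): sum = 58+63+92+92+92+3+23 = 423 → 01 a7.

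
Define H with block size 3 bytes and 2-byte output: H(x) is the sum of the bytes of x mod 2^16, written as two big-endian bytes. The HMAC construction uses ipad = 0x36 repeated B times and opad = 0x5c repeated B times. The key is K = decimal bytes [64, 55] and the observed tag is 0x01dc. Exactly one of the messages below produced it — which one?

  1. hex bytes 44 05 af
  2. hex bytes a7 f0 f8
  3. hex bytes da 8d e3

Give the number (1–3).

Key decimal bytes [64, 55] = 40 37 is 2 bytes ≤ B = 3; zero-pad to 3 bytes: K' = 40 37 00.
K' ⊕ ipad = 76 01 36; K' ⊕ opad = 1c 6b 5c.
m1: inner = H(76 01 36 44 05 af) = 01 a5; tag = H(1c 6b 5c 01 a5) = 0189
m2: inner = H(76 01 36 a7 f0 f8) = 03 3c; tag = H(1c 6b 5c 03 3c) = 0122
m3: inner = H(76 01 36 da 8d e3) = 02 f7; tag = H(1c 6b 5c 02 f7) = 01dc ← matches

3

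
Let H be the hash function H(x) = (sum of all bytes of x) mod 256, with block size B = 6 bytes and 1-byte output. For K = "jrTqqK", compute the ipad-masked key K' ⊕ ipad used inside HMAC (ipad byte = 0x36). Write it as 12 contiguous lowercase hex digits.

5c446247477d

Key "jrTqqK" = 6a 72 54 71 71 4b is exactly B = 6 bytes: K' = 6a 72 54 71 71 4b.
XOR each byte with 0x36: 6a⊕36=5c, 72⊕36=44, 54⊕36=62, 71⊕36=47, 71⊕36=47, 4b⊕36=7d.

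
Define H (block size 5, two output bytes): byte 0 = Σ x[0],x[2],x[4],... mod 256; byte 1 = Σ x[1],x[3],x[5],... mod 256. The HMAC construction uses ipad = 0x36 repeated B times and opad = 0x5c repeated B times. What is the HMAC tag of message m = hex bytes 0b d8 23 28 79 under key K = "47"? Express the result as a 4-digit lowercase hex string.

Key "47" = 34 37 is 2 bytes ≤ B = 5; zero-pad to 5 bytes: K' = 34 37 00 00 00.
K' ⊕ ipad = 02 01 36 36 36.  K' ⊕ opad = 68 6b 5c 5c 5c.
Inner input = (K'⊕ipad) ∥ m = 02 01 36 36 36 ∥ 0b d8 23 28 79.
Inner hash: even-index sum = 366 mod 256 = 110; odd-index sum = 222 mod 256 = 222 → 6e de.
Outer input = (K'⊕opad) ∥ inner = 68 6b 5c 5c 5c ∥ 6e de.
Outer hash (tag): even-index sum = 510 mod 256 = 254; odd-index sum = 309 mod 256 = 53 → fe 35.

fe35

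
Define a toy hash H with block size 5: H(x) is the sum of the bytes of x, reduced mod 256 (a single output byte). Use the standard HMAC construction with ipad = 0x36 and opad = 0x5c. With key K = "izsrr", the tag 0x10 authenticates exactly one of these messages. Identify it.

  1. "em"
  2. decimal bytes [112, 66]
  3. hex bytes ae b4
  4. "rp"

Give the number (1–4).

Key "izsrr" = 69 7a 73 72 72 is exactly B = 5 bytes: K' = 69 7a 73 72 72.
K' ⊕ ipad = 5f 4c 45 44 44; K' ⊕ opad = 35 26 2f 2e 2e.
m1: inner = H(5f 4c 45 44 44 65 6d) = 4a; tag = H(35 26 2f 2e 2e 4a) = 30
m2: inner = H(5f 4c 45 44 44 70 42) = 2a; tag = H(35 26 2f 2e 2e 2a) = 10 ← matches
m3: inner = H(5f 4c 45 44 44 ae b4) = da; tag = H(35 26 2f 2e 2e da) = c0
m4: inner = H(5f 4c 45 44 44 72 70) = 5a; tag = H(35 26 2f 2e 2e 5a) = 40

2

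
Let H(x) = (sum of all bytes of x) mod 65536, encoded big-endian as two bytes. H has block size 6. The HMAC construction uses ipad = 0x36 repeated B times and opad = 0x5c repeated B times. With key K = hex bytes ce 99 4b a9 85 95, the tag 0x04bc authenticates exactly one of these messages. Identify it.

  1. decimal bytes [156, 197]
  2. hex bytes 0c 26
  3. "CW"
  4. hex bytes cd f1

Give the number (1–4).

3

Key hex bytes ce 99 4b a9 85 95 is exactly B = 6 bytes: K' = ce 99 4b a9 85 95.
K' ⊕ ipad = f8 af 7d 9f b3 a3; K' ⊕ opad = 92 c5 17 f5 d9 c9.
m1: inner = H(f8 af 7d 9f b3 a3 9c c5) = 05 7a; tag = H(92 c5 17 f5 d9 c9 05 7a) = 0484
m2: inner = H(f8 af 7d 9f b3 a3 0c 26) = 04 4b; tag = H(92 c5 17 f5 d9 c9 04 4b) = 0454
m3: inner = H(f8 af 7d 9f b3 a3 43 57) = 04 b3; tag = H(92 c5 17 f5 d9 c9 04 b3) = 04bc ← matches
m4: inner = H(f8 af 7d 9f b3 a3 cd f1) = 05 d7; tag = H(92 c5 17 f5 d9 c9 05 d7) = 04e1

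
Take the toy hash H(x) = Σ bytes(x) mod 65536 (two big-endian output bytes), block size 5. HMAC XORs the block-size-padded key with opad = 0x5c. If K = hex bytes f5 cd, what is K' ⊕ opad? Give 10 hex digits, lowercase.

a9915c5c5c

Key hex bytes f5 cd is 2 bytes ≤ B = 5; zero-pad to 5 bytes: K' = f5 cd 00 00 00.
XOR each byte with 0x5c: f5⊕5c=a9, cd⊕5c=91, 00⊕5c=5c, 00⊕5c=5c, 00⊕5c=5c.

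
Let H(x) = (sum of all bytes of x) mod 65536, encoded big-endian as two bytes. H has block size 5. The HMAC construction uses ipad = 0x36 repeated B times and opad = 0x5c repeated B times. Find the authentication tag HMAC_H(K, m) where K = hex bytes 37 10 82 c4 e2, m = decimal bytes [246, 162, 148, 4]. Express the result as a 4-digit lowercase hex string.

03c0

Key hex bytes 37 10 82 c4 e2 is exactly B = 5 bytes: K' = 37 10 82 c4 e2.
K' ⊕ ipad = 01 26 b4 f2 d4.  K' ⊕ opad = 6b 4c de 98 be.
Inner input = (K'⊕ipad) ∥ m = 01 26 b4 f2 d4 ∥ f6 a2 94 04.
Inner hash: sum = 1+38+180+242+212+246+162+148+4 = 1233 → 04 d1.
Outer input = (K'⊕opad) ∥ inner = 6b 4c de 98 be ∥ 04 d1.
Outer hash (tag): sum = 107+76+222+152+190+4+209 = 960 → 03 c0.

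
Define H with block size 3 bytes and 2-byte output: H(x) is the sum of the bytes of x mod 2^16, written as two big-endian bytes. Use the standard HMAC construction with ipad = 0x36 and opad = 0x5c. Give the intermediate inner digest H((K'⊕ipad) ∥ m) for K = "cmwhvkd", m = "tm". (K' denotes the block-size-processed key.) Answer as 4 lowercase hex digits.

Key "cmwhvkd" = 63 6d 77 68 76 6b 64 is 7 bytes > B = 3, so hash it first: H(key) = 02 f4, then zero-pad to 3 bytes: K' = 02 f4 00.
K' ⊕ ipad = 34 c2 36.
Inner input = 34 c2 36 ∥ 74 6d.
Inner hash: sum = 52+194+54+116+109 = 525 → 02 0d.

020d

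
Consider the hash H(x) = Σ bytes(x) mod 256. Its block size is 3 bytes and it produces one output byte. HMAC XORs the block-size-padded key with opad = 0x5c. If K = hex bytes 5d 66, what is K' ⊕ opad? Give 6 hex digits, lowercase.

Key hex bytes 5d 66 is 2 bytes ≤ B = 3; zero-pad to 3 bytes: K' = 5d 66 00.
XOR each byte with 0x5c: 5d⊕5c=01, 66⊕5c=3a, 00⊕5c=5c.

013a5c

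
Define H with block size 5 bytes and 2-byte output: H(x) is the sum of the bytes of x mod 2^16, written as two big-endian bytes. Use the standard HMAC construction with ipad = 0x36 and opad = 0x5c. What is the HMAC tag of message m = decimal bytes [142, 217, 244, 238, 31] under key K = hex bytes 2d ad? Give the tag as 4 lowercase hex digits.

033a

Key hex bytes 2d ad is 2 bytes ≤ B = 5; zero-pad to 5 bytes: K' = 2d ad 00 00 00.
K' ⊕ ipad = 1b 9b 36 36 36.  K' ⊕ opad = 71 f1 5c 5c 5c.
Inner input = (K'⊕ipad) ∥ m = 1b 9b 36 36 36 ∥ 8e d9 f4 ee 1f.
Inner hash: sum = 27+155+54+54+54+142+217+244+238+31 = 1216 → 04 c0.
Outer input = (K'⊕opad) ∥ inner = 71 f1 5c 5c 5c ∥ 04 c0.
Outer hash (tag): sum = 113+241+92+92+92+4+192 = 826 → 03 3a.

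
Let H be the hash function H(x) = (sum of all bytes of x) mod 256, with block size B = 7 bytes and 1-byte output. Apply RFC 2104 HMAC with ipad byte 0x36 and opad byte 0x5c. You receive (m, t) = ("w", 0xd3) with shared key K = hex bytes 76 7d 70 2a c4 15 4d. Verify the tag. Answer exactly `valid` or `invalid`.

Key hex bytes 76 7d 70 2a c4 15 4d is exactly B = 7 bytes: K' = 76 7d 70 2a c4 15 4d.
K' ⊕ ipad = 40 4b 46 1c f2 23 7b; K' ⊕ opad = 2a 21 2c 76 98 49 11.
Inner hash: sum = 64+75+70+28+242+35+123+119 = 756; mod 256 = 244 → f4.
Outer hash (recomputed tag): sum = 42+33+44+118+152+73+17+244 = 723; mod 256 = 211 → d3.
Recomputed tag = d3; claimed = d3 → match.

valid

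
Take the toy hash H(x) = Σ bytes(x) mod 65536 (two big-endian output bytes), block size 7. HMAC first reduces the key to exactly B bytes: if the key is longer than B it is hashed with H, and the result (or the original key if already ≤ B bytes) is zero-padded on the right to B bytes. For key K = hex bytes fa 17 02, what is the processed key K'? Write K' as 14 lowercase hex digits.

fa170200000000

Key hex bytes fa 17 02 is 3 bytes ≤ B = 7; zero-pad to 7 bytes: K' = fa 17 02 00 00 00 00.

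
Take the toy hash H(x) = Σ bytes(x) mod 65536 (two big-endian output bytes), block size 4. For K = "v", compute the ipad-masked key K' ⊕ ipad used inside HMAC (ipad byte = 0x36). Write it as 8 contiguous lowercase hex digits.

40363636

Key "v" = 76 is 1 byte ≤ B = 4; zero-pad to 4 bytes: K' = 76 00 00 00.
XOR each byte with 0x36: 76⊕36=40, 00⊕36=36, 00⊕36=36, 00⊕36=36.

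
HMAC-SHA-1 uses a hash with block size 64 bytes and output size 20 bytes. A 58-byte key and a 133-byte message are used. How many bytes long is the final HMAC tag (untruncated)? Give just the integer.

20

The tag is one SHA-1 digest: 20 bytes.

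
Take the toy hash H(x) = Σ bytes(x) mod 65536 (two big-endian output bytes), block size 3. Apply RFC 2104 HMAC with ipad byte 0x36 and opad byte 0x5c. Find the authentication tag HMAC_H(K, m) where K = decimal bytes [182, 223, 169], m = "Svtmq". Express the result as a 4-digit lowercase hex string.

Key decimal bytes [182, 223, 169] = b6 df a9 is exactly B = 3 bytes: K' = b6 df a9.
K' ⊕ ipad = 80 e9 9f.  K' ⊕ opad = ea 83 f5.
Inner input = (K'⊕ipad) ∥ m = 80 e9 9f ∥ 53 76 74 6d 71.
Inner hash: sum = 128+233+159+83+118+116+109+113 = 1059 → 04 23.
Outer input = (K'⊕opad) ∥ inner = ea 83 f5 ∥ 04 23.
Outer hash (tag): sum = 234+131+245+4+35 = 649 → 02 89.

0289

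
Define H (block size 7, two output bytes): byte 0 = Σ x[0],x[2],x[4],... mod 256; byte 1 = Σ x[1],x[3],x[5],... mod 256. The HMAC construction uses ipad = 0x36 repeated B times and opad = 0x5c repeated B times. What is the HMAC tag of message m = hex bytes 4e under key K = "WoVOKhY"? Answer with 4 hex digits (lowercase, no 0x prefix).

Key "WoVOKhY" = 57 6f 56 4f 4b 68 59 is exactly B = 7 bytes: K' = 57 6f 56 4f 4b 68 59.
K' ⊕ ipad = 61 59 60 79 7d 5e 6f.  K' ⊕ opad = 0b 33 0a 13 17 34 05.
Inner input = (K'⊕ipad) ∥ m = 61 59 60 79 7d 5e 6f ∥ 4e.
Inner hash: even-index sum = 429 mod 256 = 173; odd-index sum = 382 mod 256 = 126 → ad 7e.
Outer input = (K'⊕opad) ∥ inner = 0b 33 0a 13 17 34 05 ∥ ad 7e.
Outer hash (tag): even-index sum = 175 mod 256 = 175; odd-index sum = 295 mod 256 = 39 → af 27.

af27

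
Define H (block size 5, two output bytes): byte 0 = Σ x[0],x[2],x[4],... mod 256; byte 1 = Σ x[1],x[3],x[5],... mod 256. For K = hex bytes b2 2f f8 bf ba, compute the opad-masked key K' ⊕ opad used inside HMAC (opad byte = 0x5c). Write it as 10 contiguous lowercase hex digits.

Key hex bytes b2 2f f8 bf ba is exactly B = 5 bytes: K' = b2 2f f8 bf ba.
XOR each byte with 0x5c: b2⊕5c=ee, 2f⊕5c=73, f8⊕5c=a4, bf⊕5c=e3, ba⊕5c=e6.

ee73a4e3e6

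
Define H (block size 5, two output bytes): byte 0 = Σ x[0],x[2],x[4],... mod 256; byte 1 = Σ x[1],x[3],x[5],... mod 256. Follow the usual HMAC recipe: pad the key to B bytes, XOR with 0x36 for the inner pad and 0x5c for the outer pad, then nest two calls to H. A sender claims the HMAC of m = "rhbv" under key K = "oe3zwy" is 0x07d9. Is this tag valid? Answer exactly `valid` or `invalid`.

invalid

Key "oe3zwy" = 6f 65 33 7a 77 79 is 6 bytes > B = 5, so hash it first: H(key) = 19 58, then zero-pad to 5 bytes: K' = 19 58 00 00 00.
K' ⊕ ipad = 2f 6e 36 36 36; K' ⊕ opad = 45 04 5c 5c 5c.
Inner hash: even-index sum = 377 mod 256 = 121; odd-index sum = 376 mod 256 = 120 → 79 78.
Outer hash (recomputed tag): even-index sum = 373 mod 256 = 117; odd-index sum = 217 mod 256 = 217 → 75 d9.
Recomputed tag = 75d9; claimed = 07d9 → mismatch.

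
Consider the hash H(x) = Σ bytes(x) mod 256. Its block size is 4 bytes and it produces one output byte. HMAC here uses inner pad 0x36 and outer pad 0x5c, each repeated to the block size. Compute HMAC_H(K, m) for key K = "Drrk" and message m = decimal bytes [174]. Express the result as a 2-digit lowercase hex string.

b0

Key "Drrk" = 44 72 72 6b is exactly B = 4 bytes: K' = 44 72 72 6b.
K' ⊕ ipad = 72 44 44 5d.  K' ⊕ opad = 18 2e 2e 37.
Inner input = (K'⊕ipad) ∥ m = 72 44 44 5d ∥ ae.
Inner hash: sum = 114+68+68+93+174 = 517; mod 256 = 5 → 05.
Outer input = (K'⊕opad) ∥ inner = 18 2e 2e 37 ∥ 05.
Outer hash (tag): sum = 24+46+46+55+5 = 176 → b0.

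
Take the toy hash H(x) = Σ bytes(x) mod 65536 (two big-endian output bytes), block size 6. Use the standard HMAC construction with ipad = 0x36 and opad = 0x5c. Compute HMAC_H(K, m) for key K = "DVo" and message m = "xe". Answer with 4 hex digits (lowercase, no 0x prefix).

Key "DVo" = 44 56 6f is 3 bytes ≤ B = 6; zero-pad to 6 bytes: K' = 44 56 6f 00 00 00.
K' ⊕ ipad = 72 60 59 36 36 36.  K' ⊕ opad = 18 0a 33 5c 5c 5c.
Inner input = (K'⊕ipad) ∥ m = 72 60 59 36 36 36 ∥ 78 65.
Inner hash: sum = 114+96+89+54+54+54+120+101 = 682 → 02 aa.
Outer input = (K'⊕opad) ∥ inner = 18 0a 33 5c 5c 5c ∥ 02 aa.
Outer hash (tag): sum = 24+10+51+92+92+92+2+170 = 533 → 02 15.

0215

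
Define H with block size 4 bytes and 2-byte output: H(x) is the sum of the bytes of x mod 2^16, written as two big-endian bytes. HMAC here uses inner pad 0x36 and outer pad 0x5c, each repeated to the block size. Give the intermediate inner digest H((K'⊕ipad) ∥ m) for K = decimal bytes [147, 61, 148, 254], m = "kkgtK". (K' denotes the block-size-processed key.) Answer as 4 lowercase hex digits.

0416

Key decimal bytes [147, 61, 148, 254] = 93 3d 94 fe is exactly B = 4 bytes: K' = 93 3d 94 fe.
K' ⊕ ipad = a5 0b a2 c8.
Inner input = a5 0b a2 c8 ∥ 6b 6b 67 74 4b.
Inner hash: sum = 165+11+162+200+107+107+103+116+75 = 1046 → 04 16.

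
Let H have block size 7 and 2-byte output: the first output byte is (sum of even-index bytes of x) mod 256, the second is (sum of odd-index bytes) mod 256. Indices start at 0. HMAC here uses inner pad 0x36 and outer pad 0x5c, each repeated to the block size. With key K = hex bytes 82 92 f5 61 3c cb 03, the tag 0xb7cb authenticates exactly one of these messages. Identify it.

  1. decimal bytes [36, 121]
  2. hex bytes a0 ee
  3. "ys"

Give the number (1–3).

3

Key hex bytes 82 92 f5 61 3c cb 03 is exactly B = 7 bytes: K' = 82 92 f5 61 3c cb 03.
K' ⊕ ipad = b4 a4 c3 57 0a fd 35; K' ⊕ opad = de ce a9 3d 60 97 5f.
m1: inner = H(b4 a4 c3 57 0a fd 35 24 79) = 2f 1c; tag = H(de ce a9 3d 60 97 5f 2f 1c) = 62d1
m2: inner = H(b4 a4 c3 57 0a fd 35 a0 ee) = a4 98; tag = H(de ce a9 3d 60 97 5f a4 98) = de46
m3: inner = H(b4 a4 c3 57 0a fd 35 79 73) = 29 71; tag = H(de ce a9 3d 60 97 5f 29 71) = b7cb ← matches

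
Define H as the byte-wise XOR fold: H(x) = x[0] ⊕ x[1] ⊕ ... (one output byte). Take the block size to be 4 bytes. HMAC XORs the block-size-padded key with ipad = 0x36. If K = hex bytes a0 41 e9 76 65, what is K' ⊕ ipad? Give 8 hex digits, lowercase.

2d363636

Key hex bytes a0 41 e9 76 65 is 5 bytes > B = 4, so hash it first: H(key) = 1b, then zero-pad to 4 bytes: K' = 1b 00 00 00.
XOR each byte with 0x36: 1b⊕36=2d, 00⊕36=36, 00⊕36=36, 00⊕36=36.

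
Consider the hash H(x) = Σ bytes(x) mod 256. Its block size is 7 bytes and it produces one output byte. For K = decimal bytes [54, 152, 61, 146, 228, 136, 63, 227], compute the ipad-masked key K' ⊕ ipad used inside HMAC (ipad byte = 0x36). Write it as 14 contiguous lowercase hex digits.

1d363636363636

Key decimal bytes [54, 152, 61, 146, 228, 136, 63, 227] = 36 98 3d 92 e4 88 3f e3 is 8 bytes > B = 7, so hash it first: H(key) = 2b, then zero-pad to 7 bytes: K' = 2b 00 00 00 00 00 00.
XOR each byte with 0x36: 2b⊕36=1d, 00⊕36=36, 00⊕36=36, 00⊕36=36, 00⊕36=36, 00⊕36=36, 00⊕36=36.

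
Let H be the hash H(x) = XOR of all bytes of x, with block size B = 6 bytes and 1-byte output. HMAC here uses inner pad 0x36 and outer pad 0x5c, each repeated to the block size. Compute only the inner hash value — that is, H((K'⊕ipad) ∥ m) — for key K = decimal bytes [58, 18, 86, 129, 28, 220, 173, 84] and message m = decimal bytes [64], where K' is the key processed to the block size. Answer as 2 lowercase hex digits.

Key decimal bytes [58, 18, 86, 129, 28, 220, 173, 84] = 3a 12 56 81 1c dc ad 54 is 8 bytes > B = 6, so hash it first: H(key) = c6, then zero-pad to 6 bytes: K' = c6 00 00 00 00 00.
K' ⊕ ipad = f0 36 36 36 36 36.
Inner input = f0 36 36 36 36 36 ∥ 40.
Inner hash: XOR f0⊕36⊕36⊕36⊕36⊕36⊕40 = 86.

86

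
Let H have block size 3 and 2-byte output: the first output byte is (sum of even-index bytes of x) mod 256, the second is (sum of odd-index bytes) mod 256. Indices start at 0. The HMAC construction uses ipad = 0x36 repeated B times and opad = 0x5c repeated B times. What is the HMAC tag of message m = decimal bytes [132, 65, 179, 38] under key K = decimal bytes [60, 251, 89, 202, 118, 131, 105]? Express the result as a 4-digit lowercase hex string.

Key decimal bytes [60, 251, 89, 202, 118, 131, 105] = 3c fb 59 ca 76 83 69 is 7 bytes > B = 3, so hash it first: H(key) = 74 48, then zero-pad to 3 bytes: K' = 74 48 00.
K' ⊕ ipad = 42 7e 36.  K' ⊕ opad = 28 14 5c.
Inner input = (K'⊕ipad) ∥ m = 42 7e 36 ∥ 84 41 b3 26.
Inner hash: even-index sum = 223 mod 256 = 223; odd-index sum = 437 mod 256 = 181 → df b5.
Outer input = (K'⊕opad) ∥ inner = 28 14 5c ∥ df b5.
Outer hash (tag): even-index sum = 313 mod 256 = 57; odd-index sum = 243 mod 256 = 243 → 39 f3.

39f3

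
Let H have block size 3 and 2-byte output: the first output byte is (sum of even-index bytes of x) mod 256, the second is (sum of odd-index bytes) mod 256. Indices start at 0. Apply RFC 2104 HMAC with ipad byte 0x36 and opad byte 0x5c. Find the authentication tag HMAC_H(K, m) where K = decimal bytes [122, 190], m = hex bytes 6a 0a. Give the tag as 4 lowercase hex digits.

Key decimal bytes [122, 190] = 7a be is 2 bytes ≤ B = 3; zero-pad to 3 bytes: K' = 7a be 00.
K' ⊕ ipad = 4c 88 36.  K' ⊕ opad = 26 e2 5c.
Inner input = (K'⊕ipad) ∥ m = 4c 88 36 ∥ 6a 0a.
Inner hash: even-index sum = 140 mod 256 = 140; odd-index sum = 242 mod 256 = 242 → 8c f2.
Outer input = (K'⊕opad) ∥ inner = 26 e2 5c ∥ 8c f2.
Outer hash (tag): even-index sum = 372 mod 256 = 116; odd-index sum = 366 mod 256 = 110 → 74 6e.

746e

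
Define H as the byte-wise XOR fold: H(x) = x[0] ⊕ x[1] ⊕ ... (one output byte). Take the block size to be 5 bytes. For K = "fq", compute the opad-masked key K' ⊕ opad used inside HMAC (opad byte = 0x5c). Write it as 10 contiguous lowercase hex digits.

Key "fq" = 66 71 is 2 bytes ≤ B = 5; zero-pad to 5 bytes: K' = 66 71 00 00 00.
XOR each byte with 0x5c: 66⊕5c=3a, 71⊕5c=2d, 00⊕5c=5c, 00⊕5c=5c, 00⊕5c=5c.

3a2d5c5c5c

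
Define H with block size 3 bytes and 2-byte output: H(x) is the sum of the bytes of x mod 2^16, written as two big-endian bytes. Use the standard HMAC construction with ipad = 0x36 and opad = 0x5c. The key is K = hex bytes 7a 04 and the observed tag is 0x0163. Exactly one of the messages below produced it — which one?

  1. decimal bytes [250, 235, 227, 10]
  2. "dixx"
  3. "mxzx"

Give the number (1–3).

Key hex bytes 7a 04 is 2 bytes ≤ B = 3; zero-pad to 3 bytes: K' = 7a 04 00.
K' ⊕ ipad = 4c 32 36; K' ⊕ opad = 26 58 5c.
m1: inner = H(4c 32 36 fa eb e3 0a) = 03 86; tag = H(26 58 5c 03 86) = 0163 ← matches
m2: inner = H(4c 32 36 64 69 78 78) = 02 71; tag = H(26 58 5c 02 71) = 014d
m3: inner = H(4c 32 36 6d 78 7a 78) = 02 8b; tag = H(26 58 5c 02 8b) = 0167

1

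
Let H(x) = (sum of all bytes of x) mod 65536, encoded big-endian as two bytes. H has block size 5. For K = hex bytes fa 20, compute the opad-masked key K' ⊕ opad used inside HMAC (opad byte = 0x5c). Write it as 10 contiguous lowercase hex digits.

Key hex bytes fa 20 is 2 bytes ≤ B = 5; zero-pad to 5 bytes: K' = fa 20 00 00 00.
XOR each byte with 0x5c: fa⊕5c=a6, 20⊕5c=7c, 00⊕5c=5c, 00⊕5c=5c, 00⊕5c=5c.

a67c5c5c5c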